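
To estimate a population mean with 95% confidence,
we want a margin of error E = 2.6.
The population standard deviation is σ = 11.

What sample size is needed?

z_0.025 = 1.960
n = (z×σ/E)² = (1.960×11/2.6)²
n = 68.7624
Round up: n = 69

Answer: n = 69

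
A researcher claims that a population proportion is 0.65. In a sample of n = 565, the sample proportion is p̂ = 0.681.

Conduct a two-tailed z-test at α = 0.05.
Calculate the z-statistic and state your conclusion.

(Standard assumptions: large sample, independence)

H₀: p = 0.65, H₁: p ≠ 0.65
Standard error: SE = √(p₀(1-p₀)/n) = √(0.65×0.35/565) = 0.020066
z-statistic: z = (p̂ - p₀)/SE = (0.681 - 0.65)/0.020066 = 1.5449
Critical value: z_0.025 = ±1.960
p-value = 0.1224
Decision: fail to reject H₀ at α = 0.05

Answer: z = 1.5449, fail to reject H₀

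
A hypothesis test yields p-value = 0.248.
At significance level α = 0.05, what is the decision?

Compare p-value to α:
0.248 ≥ 0.05
Decision: fail to reject H₀

Answer: fail to reject H₀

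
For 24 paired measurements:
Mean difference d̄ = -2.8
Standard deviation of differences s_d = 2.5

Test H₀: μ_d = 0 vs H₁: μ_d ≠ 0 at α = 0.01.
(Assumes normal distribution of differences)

df = n - 1 = 23
SE = s_d/√n = 2.5/√24 = 0.5103
t = d̄/SE = -2.8/0.5103 = -5.4870
Critical value: t_{0.005,23} = ±2.807
p-value < 0.0001
Decision: reject H₀

Answer: t = -5.4870, reject H₀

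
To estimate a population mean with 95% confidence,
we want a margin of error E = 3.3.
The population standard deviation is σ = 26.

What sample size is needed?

z_0.025 = 1.960
n = (z×σ/E)² = (1.960×26/3.3)²
n = 238.4685
Round up: n = 239

Answer: n = 239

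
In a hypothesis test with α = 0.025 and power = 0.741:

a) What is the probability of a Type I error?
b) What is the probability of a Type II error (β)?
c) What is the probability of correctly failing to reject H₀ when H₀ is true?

Answer: a) 0.025, b) 0.259, c) 0.975

Derivation:
a) Type I error probability = α = 0.025
b) Power = P(reject H₀ | H₁ true) = 1 - β = 0.741, so Type II error probability = β = 1 - Power = 0.259
c) P(fail to reject H₀ | H₀ true) = 1 - α = 0.975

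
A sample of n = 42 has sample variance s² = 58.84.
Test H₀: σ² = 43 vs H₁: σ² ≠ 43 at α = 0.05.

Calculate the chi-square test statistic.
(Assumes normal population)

df = n - 1 = 41
χ² = (n-1)s²/σ₀² = 41×58.84/43 = 56.1033
Critical values: χ²_{0.975,41} = 25.215, χ²_{0.025,41} = 60.561
Rejection region: χ² < 25.215 or χ² > 60.561
Decision: fail to reject H₀

Answer: χ² = 56.1033, fail to reject H₀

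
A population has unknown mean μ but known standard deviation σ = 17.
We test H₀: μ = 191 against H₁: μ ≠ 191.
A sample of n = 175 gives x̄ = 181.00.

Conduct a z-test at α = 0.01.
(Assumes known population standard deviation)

Standard error: SE = σ/√n = 17/√175 = 1.2851
z-statistic: z = (x̄ - μ₀)/SE = (181.00 - 191)/1.2851 = -7.7815
Critical value: ±2.576
p-value < 0.0001
Decision: reject H₀

Answer: z = -7.7815, reject H₀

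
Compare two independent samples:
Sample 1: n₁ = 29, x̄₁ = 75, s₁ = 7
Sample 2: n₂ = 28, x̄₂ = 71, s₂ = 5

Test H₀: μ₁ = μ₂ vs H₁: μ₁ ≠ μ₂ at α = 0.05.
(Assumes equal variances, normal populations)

Answer: t = 2.4746, reject H₀

Derivation:
Pooled variance: s²_p = [28×7² + 27×5²]/(55) = 37.2182
s_p = 6.1007
SE = s_p×√(1/n₁ + 1/n₂) = 6.1007×√(1/29 + 1/28) = 1.6164
t = (x̄₁ - x̄₂)/SE = (75 - 71)/1.6164 = 2.4746
df = 55, t-critical = ±2.004
Decision: reject H₀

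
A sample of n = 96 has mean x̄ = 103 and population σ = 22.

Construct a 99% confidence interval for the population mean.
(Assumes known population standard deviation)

Confidence level: 99%, α = 0.01
z_0.005 = 2.576
SE = σ/√n = 22/√96 = 2.2454
Margin of error = 2.576 × 2.2454 = 5.7842
CI: x̄ ± margin = 103 ± 5.7842
CI: (97.2158, 108.7842)

Answer: (97.2158, 108.7842)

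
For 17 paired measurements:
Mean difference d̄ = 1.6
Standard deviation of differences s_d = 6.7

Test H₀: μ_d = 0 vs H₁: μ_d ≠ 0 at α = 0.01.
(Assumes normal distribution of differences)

Answer: t = 0.9846, fail to reject H₀

Derivation:
df = n - 1 = 16
SE = s_d/√n = 6.7/√17 = 1.6250
t = d̄/SE = 1.6/1.6250 = 0.9846
Critical value: t_{0.005,16} = ±2.921
p-value ≈ 0.3395
Decision: fail to reject H₀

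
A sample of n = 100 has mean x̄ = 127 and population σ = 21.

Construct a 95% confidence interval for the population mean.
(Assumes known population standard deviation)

Answer: (122.8840, 131.1160)

Derivation:
Confidence level: 95%, α = 0.05
z_0.025 = 1.960
SE = σ/√n = 21/√100 = 2.1000
Margin of error = 1.960 × 2.1000 = 4.1160
CI: x̄ ± margin = 127 ± 4.1160
CI: (122.8840, 131.1160)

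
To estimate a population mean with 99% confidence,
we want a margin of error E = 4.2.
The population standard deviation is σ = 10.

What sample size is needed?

Answer: n = 38

Derivation:
z_0.005 = 2.576
n = (z×σ/E)² = (2.576×10/4.2)²
n = 37.6178
Round up: n = 38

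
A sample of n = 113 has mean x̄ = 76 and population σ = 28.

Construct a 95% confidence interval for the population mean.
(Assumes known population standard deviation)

Answer: (70.8374, 81.1626)

Derivation:
Confidence level: 95%, α = 0.05
z_0.025 = 1.960
SE = σ/√n = 28/√113 = 2.6340
Margin of error = 1.960 × 2.6340 = 5.1626
CI: x̄ ± margin = 76 ± 5.1626
CI: (70.8374, 81.1626)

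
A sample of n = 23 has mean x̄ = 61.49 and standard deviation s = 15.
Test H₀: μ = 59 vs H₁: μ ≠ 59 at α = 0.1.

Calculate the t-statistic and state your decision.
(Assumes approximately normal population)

Answer: t = 0.7961, fail to reject H₀

Derivation:
df = n - 1 = 22
SE = s/√n = 15/√23 = 3.1277
t = (x̄ - μ₀)/SE = (61.49 - 59)/3.1277 = 0.7961
Critical value: t_{0.05,22} = ±1.717
p-value ≈ 0.4345
Decision: fail to reject H₀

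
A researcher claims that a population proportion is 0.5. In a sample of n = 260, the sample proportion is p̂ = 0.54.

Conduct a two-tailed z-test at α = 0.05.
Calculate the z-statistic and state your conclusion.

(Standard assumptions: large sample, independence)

H₀: p = 0.5, H₁: p ≠ 0.5
Standard error: SE = √(p₀(1-p₀)/n) = √(0.5×0.5/260) = 0.031009
z-statistic: z = (p̂ - p₀)/SE = (0.54 - 0.5)/0.031009 = 1.2899
Critical value: z_0.025 = ±1.960
p-value = 0.1971
Decision: fail to reject H₀ at α = 0.05

Answer: z = 1.2899, fail to reject H₀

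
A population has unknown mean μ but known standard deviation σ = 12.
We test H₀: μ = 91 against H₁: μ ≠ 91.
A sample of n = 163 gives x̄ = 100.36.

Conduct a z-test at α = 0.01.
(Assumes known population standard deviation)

Standard error: SE = σ/√n = 12/√163 = 0.9399
z-statistic: z = (x̄ - μ₀)/SE = (100.36 - 91)/0.9399 = 9.9585
Critical value: ±2.576
p-value < 0.0001
Decision: reject H₀

Answer: z = 9.9585, reject H₀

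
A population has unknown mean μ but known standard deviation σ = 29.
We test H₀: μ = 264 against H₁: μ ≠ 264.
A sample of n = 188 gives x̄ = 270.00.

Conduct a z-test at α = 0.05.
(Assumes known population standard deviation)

Standard error: SE = σ/√n = 29/√188 = 2.1150
z-statistic: z = (x̄ - μ₀)/SE = (270.00 - 264)/2.1150 = 2.8369
Critical value: ±1.960
p-value = 0.0046
Decision: reject H₀

Answer: z = 2.8369, reject H₀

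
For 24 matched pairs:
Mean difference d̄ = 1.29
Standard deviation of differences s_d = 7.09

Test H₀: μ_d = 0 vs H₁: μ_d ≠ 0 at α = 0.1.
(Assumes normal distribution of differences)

df = n - 1 = 23
SE = s_d/√n = 7.09/√24 = 1.4472
t = d̄/SE = 1.29/1.4472 = 0.8914
Critical value: t_{0.05,23} = ±1.714
p-value ≈ 0.3819
Decision: fail to reject H₀

Answer: t = 0.8914, fail to reject H₀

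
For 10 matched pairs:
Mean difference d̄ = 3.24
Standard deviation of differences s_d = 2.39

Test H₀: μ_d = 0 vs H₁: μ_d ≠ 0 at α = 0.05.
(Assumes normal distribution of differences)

Answer: t = 4.2868, reject H₀

Derivation:
df = n - 1 = 9
SE = s_d/√n = 2.39/√10 = 0.7558
t = d̄/SE = 3.24/0.7558 = 4.2868
Critical value: t_{0.025,9} = ±2.262
p-value ≈ 0.0020
Decision: reject H₀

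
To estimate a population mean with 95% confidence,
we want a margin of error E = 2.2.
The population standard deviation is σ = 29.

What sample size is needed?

Answer: n = 668

Derivation:
z_0.025 = 1.960
n = (z×σ/E)² = (1.960×29/2.2)²
n = 667.5177
Round up: n = 668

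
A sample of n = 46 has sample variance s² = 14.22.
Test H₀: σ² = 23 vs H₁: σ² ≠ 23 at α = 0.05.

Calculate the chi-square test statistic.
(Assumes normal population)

df = n - 1 = 45
χ² = (n-1)s²/σ₀² = 45×14.22/23 = 27.8217
Critical values: χ²_{0.975,45} = 28.366, χ²_{0.025,45} = 65.410
Rejection region: χ² < 28.366 or χ² > 65.410
Decision: reject H₀

Answer: χ² = 27.8217, reject H₀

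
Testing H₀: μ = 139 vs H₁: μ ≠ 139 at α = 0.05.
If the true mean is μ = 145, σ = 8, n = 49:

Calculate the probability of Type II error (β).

Answer: β ≈ 0.0005

Derivation:
SE = σ/√n = 8/√49 = 1.1429
Critical values: μ₀ ± z_0.025×SE = 139 ± 1.960×1.1429
Acceptance region: (136.7599, 141.2401)
Under H₁ (μ = 145): z_high = (141.2401 - 145)/1.1429 = -3.2898, z_low = (136.7599 - 145)/1.1429 = -7.2098
β = P(not reject | H₁) = Φ(-3.2898) - Φ(-7.2098) ≈ 0.0005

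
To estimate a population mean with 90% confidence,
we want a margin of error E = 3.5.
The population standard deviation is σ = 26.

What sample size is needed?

z_0.05 = 1.645
n = (z×σ/E)² = (1.645×26/3.5)²
n = 149.3284
Round up: n = 150

Answer: n = 150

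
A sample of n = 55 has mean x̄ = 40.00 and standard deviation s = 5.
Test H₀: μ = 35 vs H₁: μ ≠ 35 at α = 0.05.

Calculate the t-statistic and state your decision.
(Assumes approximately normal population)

df = n - 1 = 54
SE = s/√n = 5/√55 = 0.6742
t = (x̄ - μ₀)/SE = (40.00 - 35)/0.6742 = 7.4162
Critical value: t_{0.025,54} = ±2.005
p-value < 0.0001
Decision: reject H₀

Answer: t = 7.4162, reject H₀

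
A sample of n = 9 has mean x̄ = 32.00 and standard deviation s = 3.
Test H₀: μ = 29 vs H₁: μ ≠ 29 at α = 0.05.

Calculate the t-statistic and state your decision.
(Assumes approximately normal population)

df = n - 1 = 8
SE = s/√n = 3/√9 = 1.0000
t = (x̄ - μ₀)/SE = (32.00 - 29)/1.0000 = 3.0000
Critical value: t_{0.025,8} = ±2.306
p-value ≈ 0.0171
Decision: reject H₀

Answer: t = 3.0000, reject H₀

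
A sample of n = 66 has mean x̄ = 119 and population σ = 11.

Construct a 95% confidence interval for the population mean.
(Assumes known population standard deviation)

Answer: (116.3462, 121.6538)

Derivation:
Confidence level: 95%, α = 0.05
z_0.025 = 1.960
SE = σ/√n = 11/√66 = 1.3540
Margin of error = 1.960 × 1.3540 = 2.6538
CI: x̄ ± margin = 119 ± 2.6538
CI: (116.3462, 121.6538)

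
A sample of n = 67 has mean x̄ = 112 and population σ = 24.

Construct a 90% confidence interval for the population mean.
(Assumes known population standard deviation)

Answer: (107.1767, 116.8233)

Derivation:
Confidence level: 90%, α = 0.1
z_0.05 = 1.645
SE = σ/√n = 24/√67 = 2.9321
Margin of error = 1.645 × 2.9321 = 4.8233
CI: x̄ ± margin = 112 ± 4.8233
CI: (107.1767, 116.8233)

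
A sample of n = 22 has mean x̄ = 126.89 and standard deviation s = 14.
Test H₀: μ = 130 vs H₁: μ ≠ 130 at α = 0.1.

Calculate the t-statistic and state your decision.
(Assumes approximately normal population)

df = n - 1 = 21
SE = s/√n = 14/√22 = 2.9848
t = (x̄ - μ₀)/SE = (126.89 - 130)/2.9848 = -1.0419
Critical value: t_{0.05,21} = ±1.721
p-value ≈ 0.3093
Decision: fail to reject H₀

Answer: t = -1.0419, fail to reject H₀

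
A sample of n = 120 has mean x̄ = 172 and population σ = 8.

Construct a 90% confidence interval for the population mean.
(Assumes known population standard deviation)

Answer: (170.7987, 173.2013)

Derivation:
Confidence level: 90%, α = 0.1
z_0.05 = 1.645
SE = σ/√n = 8/√120 = 0.7303
Margin of error = 1.645 × 0.7303 = 1.2013
CI: x̄ ± margin = 172 ± 1.2013
CI: (170.7987, 173.2013)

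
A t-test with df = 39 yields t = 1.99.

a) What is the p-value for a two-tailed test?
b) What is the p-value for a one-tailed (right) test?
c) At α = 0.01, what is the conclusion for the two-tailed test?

Using t-distribution with df = 39:
a) Two-tailed: p = 2×P(T > 1.99) = 0.0536
b) One-tailed: p = P(T > 1.99) = 0.0268
c) 0.0536 ≥ 0.01, fail to reject H₀

Answer: a) 0.0536, b) 0.0268, c) fail to reject H₀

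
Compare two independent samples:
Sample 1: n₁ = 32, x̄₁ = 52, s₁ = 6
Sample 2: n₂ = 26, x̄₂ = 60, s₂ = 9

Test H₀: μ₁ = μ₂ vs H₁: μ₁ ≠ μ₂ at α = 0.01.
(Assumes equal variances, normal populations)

Pooled variance: s²_p = [31×6² + 25×9²]/(56) = 56.0893
s_p = 7.4893
SE = s_p×√(1/n₁ + 1/n₂) = 7.4893×√(1/32 + 1/26) = 1.9774
t = (x̄₁ - x̄₂)/SE = (52 - 60)/1.9774 = -4.0457
df = 56, t-critical = ±2.667
Decision: reject H₀

Answer: t = -4.0457, reject H₀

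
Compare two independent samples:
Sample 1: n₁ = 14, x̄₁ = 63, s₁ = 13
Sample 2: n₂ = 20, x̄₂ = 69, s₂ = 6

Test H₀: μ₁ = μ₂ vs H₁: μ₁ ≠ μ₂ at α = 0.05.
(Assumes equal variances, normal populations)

Answer: t = -1.8147, fail to reject H₀

Derivation:
Pooled variance: s²_p = [13×13² + 19×6²]/(32) = 90.0312
s_p = 9.4885
SE = s_p×√(1/n₁ + 1/n₂) = 9.4885×√(1/14 + 1/20) = 3.3064
t = (x̄₁ - x̄₂)/SE = (63 - 69)/3.3064 = -1.8147
df = 32, t-critical = ±2.037
Decision: fail to reject H₀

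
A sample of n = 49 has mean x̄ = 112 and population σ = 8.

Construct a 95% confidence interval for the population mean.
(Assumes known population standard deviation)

Answer: (109.7599, 114.2401)

Derivation:
Confidence level: 95%, α = 0.05
z_0.025 = 1.960
SE = σ/√n = 8/√49 = 1.1429
Margin of error = 1.960 × 1.1429 = 2.2401
CI: x̄ ± margin = 112 ± 2.2401
CI: (109.7599, 114.2401)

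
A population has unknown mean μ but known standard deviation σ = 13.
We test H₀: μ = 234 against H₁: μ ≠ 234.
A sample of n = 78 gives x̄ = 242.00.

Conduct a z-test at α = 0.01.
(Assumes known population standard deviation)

Answer: z = 5.4348, reject H₀

Derivation:
Standard error: SE = σ/√n = 13/√78 = 1.4720
z-statistic: z = (x̄ - μ₀)/SE = (242.00 - 234)/1.4720 = 5.4348
Critical value: ±2.576
p-value < 0.0001
Decision: reject H₀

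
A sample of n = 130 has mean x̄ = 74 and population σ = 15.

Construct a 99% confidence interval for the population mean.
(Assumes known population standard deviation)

Confidence level: 99%, α = 0.01
z_0.005 = 2.576
SE = σ/√n = 15/√130 = 1.3156
Margin of error = 2.576 × 1.3156 = 3.3890
CI: x̄ ± margin = 74 ± 3.3890
CI: (70.6110, 77.3890)

Answer: (70.6110, 77.3890)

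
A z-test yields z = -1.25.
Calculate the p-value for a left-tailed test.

For z = -1.25:
p = P(Z < -1.25) = Φ(-1.25) = 0.1056

Answer: p-value ≈ 0.1056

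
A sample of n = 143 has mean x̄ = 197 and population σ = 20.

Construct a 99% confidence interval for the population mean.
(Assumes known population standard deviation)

Confidence level: 99%, α = 0.01
z_0.005 = 2.576
SE = σ/√n = 20/√143 = 1.6725
Margin of error = 2.576 × 1.6725 = 4.3084
CI: x̄ ± margin = 197 ± 4.3084
CI: (192.6916, 201.3084)

Answer: (192.6916, 201.3084)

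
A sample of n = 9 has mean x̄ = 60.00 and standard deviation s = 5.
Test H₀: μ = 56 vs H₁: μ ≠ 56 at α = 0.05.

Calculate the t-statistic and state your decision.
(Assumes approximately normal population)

Answer: t = 2.4000, reject H₀

Derivation:
df = n - 1 = 8
SE = s/√n = 5/√9 = 1.6667
t = (x̄ - μ₀)/SE = (60.00 - 56)/1.6667 = 2.4000
Critical value: t_{0.025,8} = ±2.306
p-value ≈ 0.0432
Decision: reject H₀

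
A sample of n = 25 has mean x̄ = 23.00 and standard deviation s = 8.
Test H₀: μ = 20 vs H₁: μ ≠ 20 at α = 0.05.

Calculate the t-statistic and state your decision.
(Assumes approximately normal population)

df = n - 1 = 24
SE = s/√n = 8/√25 = 1.6000
t = (x̄ - μ₀)/SE = (23.00 - 20)/1.6000 = 1.8750
Critical value: t_{0.025,24} = ±2.064
p-value ≈ 0.0730
Decision: fail to reject H₀

Answer: t = 1.8750, fail to reject H₀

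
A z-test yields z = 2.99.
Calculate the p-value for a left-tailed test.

Answer: p-value ≈ 0.9986

Derivation:
For z = 2.99:
p = P(Z < 2.99) = Φ(2.99) = 0.9986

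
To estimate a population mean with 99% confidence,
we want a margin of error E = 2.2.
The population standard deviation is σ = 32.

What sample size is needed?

Answer: n = 1404

Derivation:
z_0.005 = 2.576
n = (z×σ/E)² = (2.576×32/2.2)²
n = 1403.9328
Round up: n = 1404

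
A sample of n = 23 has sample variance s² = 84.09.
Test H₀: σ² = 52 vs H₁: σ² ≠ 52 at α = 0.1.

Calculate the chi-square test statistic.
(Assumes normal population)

df = n - 1 = 22
χ² = (n-1)s²/σ₀² = 22×84.09/52 = 35.5765
Critical values: χ²_{0.95,22} = 12.338, χ²_{0.05,22} = 33.924
Rejection region: χ² < 12.338 or χ² > 33.924
Decision: reject H₀

Answer: χ² = 35.5765, reject H₀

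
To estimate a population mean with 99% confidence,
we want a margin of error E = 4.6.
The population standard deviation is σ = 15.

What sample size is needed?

z_0.005 = 2.576
n = (z×σ/E)² = (2.576×15/4.6)²
n = 70.5600
Round up: n = 71

Answer: n = 71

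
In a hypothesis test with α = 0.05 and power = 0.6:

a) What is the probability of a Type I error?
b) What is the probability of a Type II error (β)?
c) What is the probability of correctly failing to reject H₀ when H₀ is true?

a) Type I error probability = α = 0.05
b) Power = P(reject H₀ | H₁ true) = 1 - β = 0.6, so Type II error probability = β = 1 - Power = 0.4
c) P(fail to reject H₀ | H₀ true) = 1 - α = 0.95

Answer: a) 0.05, b) 0.4, c) 0.95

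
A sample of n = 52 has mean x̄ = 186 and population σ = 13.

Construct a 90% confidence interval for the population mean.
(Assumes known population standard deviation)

Confidence level: 90%, α = 0.1
z_0.05 = 1.645
SE = σ/√n = 13/√52 = 1.8028
Margin of error = 1.645 × 1.8028 = 2.9656
CI: x̄ ± margin = 186 ± 2.9656
CI: (183.0344, 188.9656)

Answer: (183.0344, 188.9656)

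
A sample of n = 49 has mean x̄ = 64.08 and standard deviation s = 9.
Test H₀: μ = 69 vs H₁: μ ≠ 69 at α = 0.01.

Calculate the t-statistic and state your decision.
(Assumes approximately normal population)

Answer: t = -3.8267, reject H₀

Derivation:
df = n - 1 = 48
SE = s/√n = 9/√49 = 1.2857
t = (x̄ - μ₀)/SE = (64.08 - 69)/1.2857 = -3.8267
Critical value: t_{0.005,48} = ±2.682
p-value ≈ 0.0004
Decision: reject H₀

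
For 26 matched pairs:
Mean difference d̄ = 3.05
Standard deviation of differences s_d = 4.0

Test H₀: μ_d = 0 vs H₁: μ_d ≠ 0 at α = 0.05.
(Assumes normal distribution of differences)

df = n - 1 = 25
SE = s_d/√n = 4.0/√26 = 0.7845
t = d̄/SE = 3.05/0.7845 = 3.8878
Critical value: t_{0.025,25} = ±2.060
p-value ≈ 0.0007
Decision: reject H₀

Answer: t = 3.8878, reject H₀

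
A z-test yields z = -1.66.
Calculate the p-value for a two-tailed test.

Answer: p-value ≈ 0.0969

Derivation:
For z = -1.66:
p = 2×P(Z > |-1.66|) = 2×(1 - Φ(1.66)) = 0.0969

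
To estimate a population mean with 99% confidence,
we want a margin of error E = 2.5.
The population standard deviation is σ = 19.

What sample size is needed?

Answer: n = 384

Derivation:
z_0.005 = 2.576
n = (z×σ/E)² = (2.576×19/2.5)²
n = 383.2824
Round up: n = 384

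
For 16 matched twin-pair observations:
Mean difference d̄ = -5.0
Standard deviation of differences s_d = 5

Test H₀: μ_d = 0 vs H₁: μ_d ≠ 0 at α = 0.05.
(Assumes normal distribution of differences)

df = n - 1 = 15
SE = s_d/√n = 5/√16 = 1.2500
t = d̄/SE = -5.0/1.2500 = -4.0000
Critical value: t_{0.025,15} = ±2.131
p-value ≈ 0.0012
Decision: reject H₀

Answer: t = -4.0000, reject H₀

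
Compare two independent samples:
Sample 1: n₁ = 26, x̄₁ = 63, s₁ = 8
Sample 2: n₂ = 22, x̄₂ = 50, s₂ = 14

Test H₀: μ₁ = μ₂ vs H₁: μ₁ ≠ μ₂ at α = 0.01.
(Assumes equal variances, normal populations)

Pooled variance: s²_p = [25×8² + 21×14²]/(46) = 124.2609
s_p = 11.1472
SE = s_p×√(1/n₁ + 1/n₂) = 11.1472×√(1/26 + 1/22) = 3.2292
t = (x̄₁ - x̄₂)/SE = (63 - 50)/3.2292 = 4.0258
df = 46, t-critical = ±2.687
Decision: reject H₀

Answer: t = 4.0258, reject H₀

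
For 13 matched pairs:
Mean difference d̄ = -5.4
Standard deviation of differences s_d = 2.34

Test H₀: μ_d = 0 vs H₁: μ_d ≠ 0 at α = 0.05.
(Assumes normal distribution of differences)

df = n - 1 = 12
SE = s_d/√n = 2.34/√13 = 0.6490
t = d̄/SE = -5.4/0.6490 = -8.3205
Critical value: t_{0.025,12} = ±2.179
p-value < 0.0001
Decision: reject H₀

Answer: t = -8.3205, reject H₀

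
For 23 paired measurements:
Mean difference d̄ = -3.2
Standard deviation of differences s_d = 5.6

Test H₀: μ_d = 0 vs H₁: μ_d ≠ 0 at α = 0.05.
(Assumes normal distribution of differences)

df = n - 1 = 22
SE = s_d/√n = 5.6/√23 = 1.1677
t = d̄/SE = -3.2/1.1677 = -2.7404
Critical value: t_{0.025,22} = ±2.074
p-value ≈ 0.0119
Decision: reject H₀

Answer: t = -2.7404, reject H₀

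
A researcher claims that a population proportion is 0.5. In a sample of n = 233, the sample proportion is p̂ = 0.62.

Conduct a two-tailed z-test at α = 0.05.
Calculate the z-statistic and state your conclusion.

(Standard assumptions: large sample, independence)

H₀: p = 0.5, H₁: p ≠ 0.5
Standard error: SE = √(p₀(1-p₀)/n) = √(0.5×0.5/233) = 0.032756
z-statistic: z = (p̂ - p₀)/SE = (0.62 - 0.5)/0.032756 = 3.6635
Critical value: z_0.025 = ±1.960
p-value = 0.0002
Decision: reject H₀ at α = 0.05

Answer: z = 3.6635, reject H₀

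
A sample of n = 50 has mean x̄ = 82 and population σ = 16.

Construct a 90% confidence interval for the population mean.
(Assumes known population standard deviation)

Confidence level: 90%, α = 0.1
z_0.05 = 1.645
SE = σ/√n = 16/√50 = 2.2627
Margin of error = 1.645 × 2.2627 = 3.7221
CI: x̄ ± margin = 82 ± 3.7221
CI: (78.2779, 85.7221)

Answer: (78.2779, 85.7221)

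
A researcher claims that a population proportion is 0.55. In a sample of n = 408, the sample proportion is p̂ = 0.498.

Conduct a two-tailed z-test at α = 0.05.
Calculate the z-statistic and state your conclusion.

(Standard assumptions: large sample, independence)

Answer: z = -2.1112, reject H₀

Derivation:
H₀: p = 0.55, H₁: p ≠ 0.55
Standard error: SE = √(p₀(1-p₀)/n) = √(0.55×0.45/408) = 0.024630
z-statistic: z = (p̂ - p₀)/SE = (0.498 - 0.55)/0.024630 = -2.1112
Critical value: z_0.025 = ±1.960
p-value = 0.0348
Decision: reject H₀ at α = 0.05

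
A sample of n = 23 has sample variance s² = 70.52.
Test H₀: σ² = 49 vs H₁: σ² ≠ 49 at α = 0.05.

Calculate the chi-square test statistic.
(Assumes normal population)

df = n - 1 = 22
χ² = (n-1)s²/σ₀² = 22×70.52/49 = 31.6620
Critical values: χ²_{0.975,22} = 10.982, χ²_{0.025,22} = 36.781
Rejection region: χ² < 10.982 or χ² > 36.781
Decision: fail to reject H₀

Answer: χ² = 31.6620, fail to reject H₀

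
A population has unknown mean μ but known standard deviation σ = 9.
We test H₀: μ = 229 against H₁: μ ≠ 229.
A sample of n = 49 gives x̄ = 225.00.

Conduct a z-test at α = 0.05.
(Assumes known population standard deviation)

Answer: z = -3.1111, reject H₀

Derivation:
Standard error: SE = σ/√n = 9/√49 = 1.2857
z-statistic: z = (x̄ - μ₀)/SE = (225.00 - 229)/1.2857 = -3.1111
Critical value: ±1.960
p-value = 0.0019
Decision: reject H₀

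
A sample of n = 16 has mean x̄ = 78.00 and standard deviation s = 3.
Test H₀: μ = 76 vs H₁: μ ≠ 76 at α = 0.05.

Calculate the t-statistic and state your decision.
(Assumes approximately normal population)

Answer: t = 2.6667, reject H₀

Derivation:
df = n - 1 = 15
SE = s/√n = 3/√16 = 0.7500
t = (x̄ - μ₀)/SE = (78.00 - 76)/0.7500 = 2.6667
Critical value: t_{0.025,15} = ±2.131
p-value ≈ 0.0176
Decision: reject H₀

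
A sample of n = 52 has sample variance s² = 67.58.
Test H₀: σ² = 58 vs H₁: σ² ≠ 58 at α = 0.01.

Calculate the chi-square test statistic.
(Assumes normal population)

df = n - 1 = 51
χ² = (n-1)s²/σ₀² = 51×67.58/58 = 59.4238
Critical values: χ²_{0.995,51} = 28.735, χ²_{0.005,51} = 80.747
Rejection region: χ² < 28.735 or χ² > 80.747
Decision: fail to reject H₀

Answer: χ² = 59.4238, fail to reject H₀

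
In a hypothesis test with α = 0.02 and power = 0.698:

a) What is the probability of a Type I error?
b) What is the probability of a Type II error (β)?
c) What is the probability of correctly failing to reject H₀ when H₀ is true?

Answer: a) 0.02, b) 0.302, c) 0.98

Derivation:
a) Type I error probability = α = 0.02
b) Power = P(reject H₀ | H₁ true) = 1 - β = 0.698, so Type II error probability = β = 1 - Power = 0.302
c) P(fail to reject H₀ | H₀ true) = 1 - α = 0.98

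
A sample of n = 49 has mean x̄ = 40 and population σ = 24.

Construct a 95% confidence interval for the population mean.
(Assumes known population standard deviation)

Answer: (33.2799, 46.7201)

Derivation:
Confidence level: 95%, α = 0.05
z_0.025 = 1.960
SE = σ/√n = 24/√49 = 3.4286
Margin of error = 1.960 × 3.4286 = 6.7201
CI: x̄ ± margin = 40 ± 6.7201
CI: (33.2799, 46.7201)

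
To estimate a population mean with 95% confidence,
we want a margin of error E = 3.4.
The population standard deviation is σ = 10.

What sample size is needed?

Answer: n = 34

Derivation:
z_0.025 = 1.960
n = (z×σ/E)² = (1.960×10/3.4)²
n = 33.2318
Round up: n = 34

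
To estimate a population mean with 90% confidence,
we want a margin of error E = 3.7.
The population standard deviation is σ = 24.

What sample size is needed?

z_0.05 = 1.645
n = (z×σ/E)² = (1.645×24/3.7)²
n = 113.8547
Round up: n = 114

Answer: n = 114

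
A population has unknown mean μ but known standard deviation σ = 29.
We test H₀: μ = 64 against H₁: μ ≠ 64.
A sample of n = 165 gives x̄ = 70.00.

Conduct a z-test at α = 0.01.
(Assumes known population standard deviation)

Standard error: SE = σ/√n = 29/√165 = 2.2576
z-statistic: z = (x̄ - μ₀)/SE = (70.00 - 64)/2.2576 = 2.6577
Critical value: ±2.576
p-value = 0.0079
Decision: reject H₀

Answer: z = 2.6577, reject H₀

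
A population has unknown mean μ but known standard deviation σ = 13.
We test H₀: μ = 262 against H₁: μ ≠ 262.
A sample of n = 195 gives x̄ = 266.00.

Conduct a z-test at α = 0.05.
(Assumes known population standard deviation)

Answer: z = 4.2969, reject H₀

Derivation:
Standard error: SE = σ/√n = 13/√195 = 0.9309
z-statistic: z = (x̄ - μ₀)/SE = (266.00 - 262)/0.9309 = 4.2969
Critical value: ±1.960
p-value < 0.0001
Decision: reject H₀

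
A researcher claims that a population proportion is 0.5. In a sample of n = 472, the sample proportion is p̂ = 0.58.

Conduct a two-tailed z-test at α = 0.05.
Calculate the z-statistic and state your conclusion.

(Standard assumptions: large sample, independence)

H₀: p = 0.5, H₁: p ≠ 0.5
Standard error: SE = √(p₀(1-p₀)/n) = √(0.5×0.5/472) = 0.023014
z-statistic: z = (p̂ - p₀)/SE = (0.58 - 0.5)/0.023014 = 3.4761
Critical value: z_0.025 = ±1.960
p-value = 0.0005
Decision: reject H₀ at α = 0.05

Answer: z = 3.4761, reject H₀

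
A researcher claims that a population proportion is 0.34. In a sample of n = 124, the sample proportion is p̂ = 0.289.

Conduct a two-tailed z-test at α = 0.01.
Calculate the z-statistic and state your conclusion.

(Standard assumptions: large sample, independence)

H₀: p = 0.34, H₁: p ≠ 0.34
Standard error: SE = √(p₀(1-p₀)/n) = √(0.34×0.66/124) = 0.042540
z-statistic: z = (p̂ - p₀)/SE = (0.289 - 0.34)/0.042540 = -1.1989
Critical value: z_0.005 = ±2.576
p-value = 0.2306
Decision: fail to reject H₀ at α = 0.01

Answer: z = -1.1989, fail to reject H₀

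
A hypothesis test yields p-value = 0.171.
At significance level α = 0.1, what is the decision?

Answer: fail to reject H₀

Derivation:
Compare p-value to α:
0.171 ≥ 0.1
Decision: fail to reject H₀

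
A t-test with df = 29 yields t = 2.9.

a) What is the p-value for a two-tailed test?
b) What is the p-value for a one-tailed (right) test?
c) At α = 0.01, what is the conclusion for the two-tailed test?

Answer: a) 0.0070, b) 0.0035, c) reject H₀

Derivation:
Using t-distribution with df = 29:
a) Two-tailed: p = 2×P(T > 2.9) = 0.0070
b) One-tailed: p = P(T > 2.9) = 0.0035
c) 0.0070 < 0.01, reject H₀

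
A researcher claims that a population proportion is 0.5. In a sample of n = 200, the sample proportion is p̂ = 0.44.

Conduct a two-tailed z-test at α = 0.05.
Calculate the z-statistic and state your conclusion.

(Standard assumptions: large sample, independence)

Answer: z = -1.6971, fail to reject H₀

Derivation:
H₀: p = 0.5, H₁: p ≠ 0.5
Standard error: SE = √(p₀(1-p₀)/n) = √(0.5×0.5/200) = 0.035355
z-statistic: z = (p̂ - p₀)/SE = (0.44 - 0.5)/0.035355 = -1.6971
Critical value: z_0.025 = ±1.960
p-value = 0.0897
Decision: fail to reject H₀ at α = 0.05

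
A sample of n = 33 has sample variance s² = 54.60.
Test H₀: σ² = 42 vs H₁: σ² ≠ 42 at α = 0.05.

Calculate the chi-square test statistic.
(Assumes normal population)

Answer: χ² = 41.6000, fail to reject H₀

Derivation:
df = n - 1 = 32
χ² = (n-1)s²/σ₀² = 32×54.60/42 = 41.6000
Critical values: χ²_{0.975,32} = 18.291, χ²_{0.025,32} = 49.480
Rejection region: χ² < 18.291 or χ² > 49.480
Decision: fail to reject H₀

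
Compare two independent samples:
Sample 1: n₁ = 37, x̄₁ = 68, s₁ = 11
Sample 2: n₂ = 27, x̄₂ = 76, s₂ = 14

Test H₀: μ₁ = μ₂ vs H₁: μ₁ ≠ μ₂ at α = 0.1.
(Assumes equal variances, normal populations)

Pooled variance: s²_p = [36×11² + 26×14²]/(62) = 152.4516
s_p = 12.3471
SE = s_p×√(1/n₁ + 1/n₂) = 12.3471×√(1/37 + 1/27) = 3.1252
t = (x̄₁ - x̄₂)/SE = (68 - 76)/3.1252 = -2.5598
df = 62, t-critical = ±1.670
Decision: reject H₀

Answer: t = -2.5598, reject H₀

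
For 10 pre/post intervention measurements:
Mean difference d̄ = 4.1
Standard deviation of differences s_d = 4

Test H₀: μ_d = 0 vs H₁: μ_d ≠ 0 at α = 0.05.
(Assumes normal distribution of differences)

df = n - 1 = 9
SE = s_d/√n = 4/√10 = 1.2649
t = d̄/SE = 4.1/1.2649 = 3.2414
Critical value: t_{0.025,9} = ±2.262
p-value ≈ 0.0101
Decision: reject H₀

Answer: t = 3.2414, reject H₀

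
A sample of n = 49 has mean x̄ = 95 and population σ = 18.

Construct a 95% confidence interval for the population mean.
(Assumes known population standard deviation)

Confidence level: 95%, α = 0.05
z_0.025 = 1.960
SE = σ/√n = 18/√49 = 2.5714
Margin of error = 1.960 × 2.5714 = 5.0399
CI: x̄ ± margin = 95 ± 5.0399
CI: (89.9601, 100.0399)

Answer: (89.9601, 100.0399)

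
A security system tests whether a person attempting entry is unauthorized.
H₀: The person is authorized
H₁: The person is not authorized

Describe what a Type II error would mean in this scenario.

Type I error: rejecting H₀ when it is actually true (false positive).
Type II error: failing to reject H₀ when H₁ is actually true (false negative).

Answer: Granting entry to an unauthorized person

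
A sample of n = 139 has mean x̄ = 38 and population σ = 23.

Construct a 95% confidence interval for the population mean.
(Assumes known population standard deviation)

Confidence level: 95%, α = 0.05
z_0.025 = 1.960
SE = σ/√n = 23/√139 = 1.9508
Margin of error = 1.960 × 1.9508 = 3.8236
CI: x̄ ± margin = 38 ± 3.8236
CI: (34.1764, 41.8236)

Answer: (34.1764, 41.8236)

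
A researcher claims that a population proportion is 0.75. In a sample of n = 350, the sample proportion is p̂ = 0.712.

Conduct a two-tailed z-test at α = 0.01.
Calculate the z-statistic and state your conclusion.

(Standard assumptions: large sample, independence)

H₀: p = 0.75, H₁: p ≠ 0.75
Standard error: SE = √(p₀(1-p₀)/n) = √(0.75×0.25/350) = 0.023146
z-statistic: z = (p̂ - p₀)/SE = (0.712 - 0.75)/0.023146 = -1.6418
Critical value: z_0.005 = ±2.576
p-value = 0.1006
Decision: fail to reject H₀ at α = 0.01

Answer: z = -1.6418, fail to reject H₀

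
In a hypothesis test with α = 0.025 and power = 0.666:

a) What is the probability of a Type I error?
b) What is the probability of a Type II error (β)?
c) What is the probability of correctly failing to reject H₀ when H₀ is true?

Answer: a) 0.025, b) 0.334, c) 0.975

Derivation:
a) Type I error probability = α = 0.025
b) Power = P(reject H₀ | H₁ true) = 1 - β = 0.666, so Type II error probability = β = 1 - Power = 0.334
c) P(fail to reject H₀ | H₀ true) = 1 - α = 0.975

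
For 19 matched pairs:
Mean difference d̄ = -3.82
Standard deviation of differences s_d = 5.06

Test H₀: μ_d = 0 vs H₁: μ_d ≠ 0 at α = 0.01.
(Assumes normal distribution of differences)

Answer: t = -3.2908, reject H₀

Derivation:
df = n - 1 = 18
SE = s_d/√n = 5.06/√19 = 1.1608
t = d̄/SE = -3.82/1.1608 = -3.2908
Critical value: t_{0.005,18} = ±2.878
p-value ≈ 0.0041
Decision: reject H₀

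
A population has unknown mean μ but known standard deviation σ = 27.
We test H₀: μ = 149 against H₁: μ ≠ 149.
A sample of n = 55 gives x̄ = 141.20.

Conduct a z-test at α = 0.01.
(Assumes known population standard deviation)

Answer: z = -2.1424, fail to reject H₀

Derivation:
Standard error: SE = σ/√n = 27/√55 = 3.6407
z-statistic: z = (x̄ - μ₀)/SE = (141.20 - 149)/3.6407 = -2.1424
Critical value: ±2.576
p-value = 0.0322
Decision: fail to reject H₀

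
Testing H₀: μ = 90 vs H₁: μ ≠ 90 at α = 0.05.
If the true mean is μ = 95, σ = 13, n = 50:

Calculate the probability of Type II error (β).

Answer: β ≈ 0.2237

Derivation:
SE = σ/√n = 13/√50 = 1.8385
Critical values: μ₀ ± z_0.025×SE = 90 ± 1.960×1.8385
Acceptance region: (86.3965, 93.6035)
Under H₁ (μ = 95): z_high = (93.6035 - 95)/1.8385 = -0.7596, z_low = (86.3965 - 95)/1.8385 = -4.6796
β = P(not reject | H₁) = Φ(-0.7596) - Φ(-4.6796) ≈ 0.2237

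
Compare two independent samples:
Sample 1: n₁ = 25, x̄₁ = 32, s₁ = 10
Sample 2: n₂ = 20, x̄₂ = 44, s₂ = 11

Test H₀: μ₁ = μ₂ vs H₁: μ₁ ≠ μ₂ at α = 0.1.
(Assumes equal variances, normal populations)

Pooled variance: s²_p = [24×10² + 19×11²]/(43) = 109.2791
s_p = 10.4537
SE = s_p×√(1/n₁ + 1/n₂) = 10.4537×√(1/25 + 1/20) = 3.1361
t = (x̄₁ - x̄₂)/SE = (32 - 44)/3.1361 = -3.8264
df = 43, t-critical = ±1.681
Decision: reject H₀

Answer: t = -3.8264, reject H₀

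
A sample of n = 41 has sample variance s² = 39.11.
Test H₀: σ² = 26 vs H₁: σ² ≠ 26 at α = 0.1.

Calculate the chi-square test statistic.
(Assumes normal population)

df = n - 1 = 40
χ² = (n-1)s²/σ₀² = 40×39.11/26 = 60.1692
Critical values: χ²_{0.95,40} = 26.509, χ²_{0.05,40} = 55.758
Rejection region: χ² < 26.509 or χ² > 55.758
Decision: reject H₀

Answer: χ² = 60.1692, reject H₀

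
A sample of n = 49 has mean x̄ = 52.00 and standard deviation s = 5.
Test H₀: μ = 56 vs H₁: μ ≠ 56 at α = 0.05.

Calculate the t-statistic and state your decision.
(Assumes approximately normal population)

Answer: t = -5.5999, reject H₀

Derivation:
df = n - 1 = 48
SE = s/√n = 5/√49 = 0.7143
t = (x̄ - μ₀)/SE = (52.00 - 56)/0.7143 = -5.5999
Critical value: t_{0.025,48} = ±2.011
p-value < 0.0001
Decision: reject H₀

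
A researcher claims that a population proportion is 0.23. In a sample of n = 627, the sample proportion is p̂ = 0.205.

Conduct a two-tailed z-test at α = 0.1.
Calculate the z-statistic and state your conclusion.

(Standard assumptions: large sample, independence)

Answer: z = -1.4876, fail to reject H₀

Derivation:
H₀: p = 0.23, H₁: p ≠ 0.23
Standard error: SE = √(p₀(1-p₀)/n) = √(0.23×0.77/627) = 0.016806
z-statistic: z = (p̂ - p₀)/SE = (0.205 - 0.23)/0.016806 = -1.4876
Critical value: z_0.05 = ±1.645
p-value = 0.1369
Decision: fail to reject H₀ at α = 0.1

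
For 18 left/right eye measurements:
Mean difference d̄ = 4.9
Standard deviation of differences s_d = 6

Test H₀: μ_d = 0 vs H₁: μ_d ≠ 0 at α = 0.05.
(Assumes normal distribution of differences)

Answer: t = 3.4649, reject H₀

Derivation:
df = n - 1 = 17
SE = s_d/√n = 6/√18 = 1.4142
t = d̄/SE = 4.9/1.4142 = 3.4649
Critical value: t_{0.025,17} = ±2.110
p-value ≈ 0.0030
Decision: reject H₀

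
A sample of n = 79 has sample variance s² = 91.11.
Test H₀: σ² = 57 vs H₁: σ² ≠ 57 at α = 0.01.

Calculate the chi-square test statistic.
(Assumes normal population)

Answer: χ² = 124.6768, reject H₀

Derivation:
df = n - 1 = 78
χ² = (n-1)s²/σ₀² = 78×91.11/57 = 124.6768
Critical values: χ²_{0.995,78} = 49.582, χ²_{0.005,78} = 113.911
Rejection region: χ² < 49.582 or χ² > 113.911
Decision: reject H₀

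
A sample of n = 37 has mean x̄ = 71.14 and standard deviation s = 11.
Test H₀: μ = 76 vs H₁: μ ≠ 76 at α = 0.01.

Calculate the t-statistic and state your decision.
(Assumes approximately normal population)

Answer: t = -2.6875, fail to reject H₀

Derivation:
df = n - 1 = 36
SE = s/√n = 11/√37 = 1.8084
t = (x̄ - μ₀)/SE = (71.14 - 76)/1.8084 = -2.6875
Critical value: t_{0.005,36} = ±2.719
p-value ≈ 0.0108
Decision: fail to reject H₀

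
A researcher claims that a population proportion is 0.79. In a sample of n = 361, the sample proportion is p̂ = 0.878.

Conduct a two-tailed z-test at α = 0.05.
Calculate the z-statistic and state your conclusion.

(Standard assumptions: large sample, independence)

Answer: z = 4.1051, reject H₀

Derivation:
H₀: p = 0.79, H₁: p ≠ 0.79
Standard error: SE = √(p₀(1-p₀)/n) = √(0.79×0.21/361) = 0.021437
z-statistic: z = (p̂ - p₀)/SE = (0.878 - 0.79)/0.021437 = 4.1051
Critical value: z_0.025 = ±1.960
p-value < 0.0001
Decision: reject H₀ at α = 0.05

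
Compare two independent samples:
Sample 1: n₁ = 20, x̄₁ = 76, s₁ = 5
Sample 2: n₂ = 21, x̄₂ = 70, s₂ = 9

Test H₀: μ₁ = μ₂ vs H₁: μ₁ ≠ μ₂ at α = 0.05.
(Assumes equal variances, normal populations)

Answer: t = 2.6202, reject H₀

Derivation:
Pooled variance: s²_p = [19×5² + 20×9²]/(39) = 53.7179
s_p = 7.3292
SE = s_p×√(1/n₁ + 1/n₂) = 7.3292×√(1/20 + 1/21) = 2.2899
t = (x̄₁ - x̄₂)/SE = (76 - 70)/2.2899 = 2.6202
df = 39, t-critical = ±2.023
Decision: reject H₀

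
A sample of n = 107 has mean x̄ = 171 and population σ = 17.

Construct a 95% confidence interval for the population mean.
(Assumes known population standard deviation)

Confidence level: 95%, α = 0.05
z_0.025 = 1.960
SE = σ/√n = 17/√107 = 1.6435
Margin of error = 1.960 × 1.6435 = 3.2213
CI: x̄ ± margin = 171 ± 3.2213
CI: (167.7787, 174.2213)

Answer: (167.7787, 174.2213)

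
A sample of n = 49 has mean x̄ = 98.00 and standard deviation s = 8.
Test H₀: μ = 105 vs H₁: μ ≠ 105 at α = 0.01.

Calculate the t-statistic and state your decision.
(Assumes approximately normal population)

df = n - 1 = 48
SE = s/√n = 8/√49 = 1.1429
t = (x̄ - μ₀)/SE = (98.00 - 105)/1.1429 = -6.1248
Critical value: t_{0.005,48} = ±2.682
p-value < 0.0001
Decision: reject H₀

Answer: t = -6.1248, reject H₀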